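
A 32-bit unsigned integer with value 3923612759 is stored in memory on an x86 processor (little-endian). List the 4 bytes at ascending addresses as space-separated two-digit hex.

57 94 DD E9

3923612759 in hexadecimal, padded to 32 bits, is 0xE9DD9457.
Split into bytes (most-significant first): E9 DD 94 57.
Little-endian stores the least-significant byte at the lowest address.
So at ascending addresses the bytes are 57 94 DD E9.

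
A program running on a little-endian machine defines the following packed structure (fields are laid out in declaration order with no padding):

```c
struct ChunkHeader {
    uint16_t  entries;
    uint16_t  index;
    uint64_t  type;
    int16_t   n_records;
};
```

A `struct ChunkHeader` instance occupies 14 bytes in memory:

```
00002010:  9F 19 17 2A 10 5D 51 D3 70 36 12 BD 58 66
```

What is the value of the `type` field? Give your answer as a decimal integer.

13624011680958733584

`type` follows `entries` (2 B), `index` (2 B), so it starts at offset 2 + 2 = 4 and occupies 8 bytes.
Bytes at offsets 4..11: 10 5D 51 D3 70 36 12 BD.
In little-endian order the low byte comes first in memory.
Reassemble most-significant byte first: BD 12 36 70 D3 51 5D 10 → 0xBD123670D3515D10.
0xBD123670D3515D10 = 13624011680958733584.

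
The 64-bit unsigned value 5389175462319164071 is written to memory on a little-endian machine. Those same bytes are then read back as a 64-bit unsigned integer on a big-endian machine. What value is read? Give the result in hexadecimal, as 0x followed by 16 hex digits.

0xA70AC9A78732CA4A

5389175462319164071 in 64-bit hexadecimal is 0x4ACA3287A7C90AA7.
Stored little-endian, the bytes at ascending addresses are A7 0A C9 A7 87 32 CA 4A.
Read back as big-endian, the last byte is least significant, giving 0xA70AC9A78732CA4A.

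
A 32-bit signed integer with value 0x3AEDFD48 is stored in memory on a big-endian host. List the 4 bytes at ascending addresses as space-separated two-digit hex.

3A ED FD 48

Split into bytes (most-significant first): 3A ED FD 48.
Big-endian stores the most-significant byte at the lowest address.
So the memory order matches the most-significant-first order: 3A ED FD 48.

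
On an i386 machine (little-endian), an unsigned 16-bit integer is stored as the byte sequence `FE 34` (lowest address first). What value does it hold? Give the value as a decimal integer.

13566

Little-endian stores the least-significant byte at the lowest address.
Reassemble most-significant byte first: 34 FE → 0x34FE.
0x34FE = 13566.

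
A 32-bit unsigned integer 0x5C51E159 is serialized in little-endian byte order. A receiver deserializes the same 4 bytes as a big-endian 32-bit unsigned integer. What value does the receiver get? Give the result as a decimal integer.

1507938652

Stored little-endian, the bytes at ascending addresses are 59 E1 51 5C.
Read back as big-endian, the last byte is least significant, giving 0x59E1515C.
0x59E1515C = 1507938652.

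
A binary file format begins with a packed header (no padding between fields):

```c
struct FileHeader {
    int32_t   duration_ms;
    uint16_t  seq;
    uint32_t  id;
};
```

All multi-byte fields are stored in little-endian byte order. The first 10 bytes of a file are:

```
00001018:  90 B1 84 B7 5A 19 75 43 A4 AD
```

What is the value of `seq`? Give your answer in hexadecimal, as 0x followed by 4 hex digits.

0x195A

`seq` follows `duration_ms` (4 bytes), so it starts at byte offset 4 and occupies 2 bytes.
Bytes at offsets 4..5: 5A 19.
In little-endian order the low byte comes first in memory.
Reassemble most-significant byte first: 19 5A → 0x195A.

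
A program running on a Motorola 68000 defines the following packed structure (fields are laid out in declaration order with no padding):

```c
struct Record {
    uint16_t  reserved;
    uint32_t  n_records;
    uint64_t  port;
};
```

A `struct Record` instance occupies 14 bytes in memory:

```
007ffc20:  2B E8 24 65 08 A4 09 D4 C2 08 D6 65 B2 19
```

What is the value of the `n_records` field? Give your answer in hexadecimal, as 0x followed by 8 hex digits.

`n_records` follows `reserved` (2 bytes), so it starts at byte offset 2 and occupies 4 bytes.
Bytes at offsets 2..5: 24 65 08 A4.
Big-endian stores the most-significant byte at the lowest address.
The bytes are already most-significant first: 0x246508A4.

0x246508A4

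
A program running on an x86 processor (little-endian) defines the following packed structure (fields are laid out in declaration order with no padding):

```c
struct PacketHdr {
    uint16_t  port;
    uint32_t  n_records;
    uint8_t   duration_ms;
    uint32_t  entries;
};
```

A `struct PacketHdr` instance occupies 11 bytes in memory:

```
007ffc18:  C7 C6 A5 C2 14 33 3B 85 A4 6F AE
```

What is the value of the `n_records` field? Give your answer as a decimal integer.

856998565

`n_records` follows `port` (2 bytes), so it starts at byte offset 2 and occupies 4 bytes.
Bytes at offsets 2..5: A5 C2 14 33.
Little-endian stores the least-significant byte at the lowest address.
Reassemble most-significant byte first: 33 14 C2 A5 → 0x3314C2A5.
0x3314C2A5 = 856998565.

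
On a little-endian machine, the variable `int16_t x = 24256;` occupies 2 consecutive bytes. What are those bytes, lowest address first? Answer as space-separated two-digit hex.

24256 in hexadecimal, padded to 16 bits, is 0x5EC0.
Split into bytes (most-significant first): 5E C0.
Little-endian: lowest address holds the least-significant byte.
So at ascending addresses the bytes are C0 5E.

C0 5E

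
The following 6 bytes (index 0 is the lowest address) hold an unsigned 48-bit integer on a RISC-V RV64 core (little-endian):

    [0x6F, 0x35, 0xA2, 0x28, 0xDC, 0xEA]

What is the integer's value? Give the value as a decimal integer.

In little-endian order the low byte comes first in memory.
Reassemble most-significant byte first: EA DC 28 A2 35 6F → 0xEADC28A2356F.
0xEADC28A2356F = 258231295423855.

258231295423855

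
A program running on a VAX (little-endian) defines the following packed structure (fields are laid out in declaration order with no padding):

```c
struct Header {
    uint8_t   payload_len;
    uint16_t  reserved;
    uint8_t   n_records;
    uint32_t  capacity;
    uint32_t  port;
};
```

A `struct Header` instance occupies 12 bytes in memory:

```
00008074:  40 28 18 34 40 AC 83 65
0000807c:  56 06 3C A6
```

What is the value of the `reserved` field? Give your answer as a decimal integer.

`reserved` follows `payload_len` (1 byte), so it starts at byte offset 1 and occupies 2 bytes.
Bytes at offsets 1..2: 28 18.
Little-endian stores the least-significant byte at the lowest address.
Reassemble most-significant byte first: 18 28 → 0x1828.
0x1828 = 6184.

6184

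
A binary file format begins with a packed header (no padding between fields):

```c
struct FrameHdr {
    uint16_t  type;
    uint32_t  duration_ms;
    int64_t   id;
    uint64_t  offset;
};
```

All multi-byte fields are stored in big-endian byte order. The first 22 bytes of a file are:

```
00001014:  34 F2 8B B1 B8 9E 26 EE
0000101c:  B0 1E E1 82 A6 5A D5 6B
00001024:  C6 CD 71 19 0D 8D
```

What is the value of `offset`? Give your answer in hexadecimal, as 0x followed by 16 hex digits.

`offset` follows `type` (2 B), `duration_ms` (4 B), `id` (8 B), so it starts at offset 2 + 4 + 8 = 14 and occupies 8 bytes.
Bytes at offsets 14..21: D5 6B C6 CD 71 19 0D 8D.
Big-endian stores the most-significant byte at the lowest address.
The bytes are already most-significant first: 0xD56BC6CD71190D8D.

0xD56BC6CD71190D8D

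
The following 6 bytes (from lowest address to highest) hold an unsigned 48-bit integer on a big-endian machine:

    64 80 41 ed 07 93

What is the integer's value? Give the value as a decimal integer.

Big-endian: lowest address holds the most-significant byte.
The bytes are already most-significant first: 0x648041ED0793.
0x648041ED0793 = 110502024644499.

110502024644499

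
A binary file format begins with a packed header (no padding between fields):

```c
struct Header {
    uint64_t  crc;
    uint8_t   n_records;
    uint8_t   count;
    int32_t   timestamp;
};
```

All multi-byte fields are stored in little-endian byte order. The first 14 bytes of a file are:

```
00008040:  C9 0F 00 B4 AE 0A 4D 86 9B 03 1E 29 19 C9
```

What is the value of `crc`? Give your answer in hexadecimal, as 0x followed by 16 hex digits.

0x864D0AAEB4000FC9

`crc` is the first field, at byte offset 0, occupying 8 bytes.
Bytes at offsets 0..7: C9 0F 00 B4 AE 0A 4D 86.
Little-endian: lowest address holds the least-significant byte.
Reassemble most-significant byte first: 86 4D 0A AE B4 00 0F C9 → 0x864D0AAEB4000FC9.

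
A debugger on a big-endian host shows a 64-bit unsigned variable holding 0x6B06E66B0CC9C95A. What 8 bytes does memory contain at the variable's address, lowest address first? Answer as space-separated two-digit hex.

6B 06 E6 6B 0C C9 C9 5A

Split into bytes (most-significant first): 6B 06 E6 6B 0C C9 C9 5A.
Big-endian: lowest address holds the most-significant byte.
So the memory order matches the most-significant-first order: 6B 06 E6 6B 0C C9 C9 5A.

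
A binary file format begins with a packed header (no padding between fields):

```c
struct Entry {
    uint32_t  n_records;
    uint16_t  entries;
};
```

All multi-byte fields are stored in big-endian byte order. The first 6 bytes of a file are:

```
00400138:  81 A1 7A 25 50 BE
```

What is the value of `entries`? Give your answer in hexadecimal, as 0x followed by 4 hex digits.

`entries` follows `n_records` (4 bytes), so it starts at byte offset 4 and occupies 2 bytes.
Bytes at offsets 4..5: 50 BE.
In big-endian order the high byte comes first in memory.
The bytes are already most-significant first: 0x50BE.

0x50BE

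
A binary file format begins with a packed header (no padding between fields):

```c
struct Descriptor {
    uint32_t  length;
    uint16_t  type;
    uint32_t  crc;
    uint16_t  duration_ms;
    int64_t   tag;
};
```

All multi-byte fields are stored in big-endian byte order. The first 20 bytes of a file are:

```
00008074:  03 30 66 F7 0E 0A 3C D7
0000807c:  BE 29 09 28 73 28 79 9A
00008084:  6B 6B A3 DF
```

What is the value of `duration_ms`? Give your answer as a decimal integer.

2344

`duration_ms` follows `length` (4 B), `type` (2 B), `crc` (4 B), so it starts at offset 4 + 2 + 4 = 10 and occupies 2 bytes.
Bytes at offsets 10..11: 09 28.
Big-endian stores the most-significant byte at the lowest address.
The bytes are already most-significant first: 0x0928.
0x0928 = 2344.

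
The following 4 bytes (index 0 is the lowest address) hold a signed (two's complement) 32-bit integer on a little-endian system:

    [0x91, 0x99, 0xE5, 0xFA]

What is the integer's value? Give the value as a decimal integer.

Little-endian: lowest address holds the least-significant byte.
Reassemble most-significant byte first: FA E5 99 91 → 0xFAE59991.
Top bit is set, so as a signed 32-bit value this is 0xFAE59991 − 2^32 = -85616239.

-85616239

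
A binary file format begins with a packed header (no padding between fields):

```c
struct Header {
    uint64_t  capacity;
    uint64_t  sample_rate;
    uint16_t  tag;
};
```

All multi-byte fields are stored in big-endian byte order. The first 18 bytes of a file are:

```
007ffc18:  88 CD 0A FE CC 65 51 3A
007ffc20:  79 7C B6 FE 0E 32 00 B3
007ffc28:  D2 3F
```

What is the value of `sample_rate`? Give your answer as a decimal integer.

`sample_rate` follows `capacity` (8 bytes), so it starts at byte offset 8 and occupies 8 bytes.
Bytes at offsets 8..15: 79 7C B6 FE 0E 32 00 B3.
Big-endian: lowest address holds the most-significant byte.
The bytes are already most-significant first: 0x797CB6FE0E3200B3.
0x797CB6FE0E3200B3 = 8754072977977508019.

8754072977977508019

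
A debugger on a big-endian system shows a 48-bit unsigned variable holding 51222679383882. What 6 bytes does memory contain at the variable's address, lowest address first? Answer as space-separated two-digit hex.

2E 96 35 9B EF 4A

51222679383882 in hexadecimal, padded to 48 bits, is 0x2E96359BEF4A.
Split into bytes (most-significant first): 2E 96 35 9B EF 4A.
Big-endian: lowest address holds the most-significant byte.
So the memory order matches the most-significant-first order: 2E 96 35 9B EF 4A.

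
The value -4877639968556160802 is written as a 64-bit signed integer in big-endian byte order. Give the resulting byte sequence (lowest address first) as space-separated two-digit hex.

BC 4F 24 4A 9B F6 68 DE

Two's complement of -4877639968556160802 in 64 bits: 4877639968556160802 = 0x43B0DBB564099722; invert → 0xBC4F244A9BF668DD; add 1 → 0xBC4F244A9BF668DE.
Split into bytes (most-significant first): BC 4F 24 4A 9B F6 68 DE.
Big-endian: lowest address holds the most-significant byte.
So the memory order matches the most-significant-first order: BC 4F 24 4A 9B F6 68 DE.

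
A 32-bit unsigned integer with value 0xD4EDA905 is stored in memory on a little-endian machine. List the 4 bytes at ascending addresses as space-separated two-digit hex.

05 A9 ED D4

Split into bytes (most-significant first): D4 ED A9 05.
In little-endian order the low byte comes first in memory.
So at ascending addresses the bytes are 05 A9 ED D4.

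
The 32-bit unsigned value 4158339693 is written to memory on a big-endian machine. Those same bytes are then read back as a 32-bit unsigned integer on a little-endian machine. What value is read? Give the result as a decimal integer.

4158339693 in 32-bit hexadecimal is 0xF7DB3A6D.
Stored big-endian, the bytes at ascending addresses are F7 DB 3A 6D.
Read back as little-endian, the first byte is least significant, giving 0x6D3ADBF7.
0x6D3ADBF7 = 1832573943.

1832573943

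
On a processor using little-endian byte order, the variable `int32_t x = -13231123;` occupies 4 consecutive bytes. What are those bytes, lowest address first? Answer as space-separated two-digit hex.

Two's complement of -13231123 in 32 bits: 13231123 = 0x00C9E413; invert → 0xFF361BEC; add 1 → 0xFF361BED.
Split into bytes (most-significant first): FF 36 1B ED.
In little-endian order the low byte comes first in memory.
So at ascending addresses the bytes are ED 1B 36 FF.

ED 1B 36 FF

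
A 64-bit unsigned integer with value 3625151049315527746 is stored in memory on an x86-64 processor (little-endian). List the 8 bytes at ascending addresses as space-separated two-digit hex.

3625151049315527746 in hexadecimal, padded to 64 bits, is 0x324F1FAC27962C42.
Split into bytes (most-significant first): 32 4F 1F AC 27 96 2C 42.
In little-endian order the low byte comes first in memory.
So at ascending addresses the bytes are 42 2C 96 27 AC 1F 4F 32.

42 2C 96 27 AC 1F 4F 32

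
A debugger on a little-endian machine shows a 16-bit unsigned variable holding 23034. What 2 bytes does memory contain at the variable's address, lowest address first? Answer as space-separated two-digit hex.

FA 59

23034 in hexadecimal, padded to 16 bits, is 0x59FA.
Split into bytes (most-significant first): 59 FA.
In little-endian order the low byte comes first in memory.
So at ascending addresses the bytes are FA 59.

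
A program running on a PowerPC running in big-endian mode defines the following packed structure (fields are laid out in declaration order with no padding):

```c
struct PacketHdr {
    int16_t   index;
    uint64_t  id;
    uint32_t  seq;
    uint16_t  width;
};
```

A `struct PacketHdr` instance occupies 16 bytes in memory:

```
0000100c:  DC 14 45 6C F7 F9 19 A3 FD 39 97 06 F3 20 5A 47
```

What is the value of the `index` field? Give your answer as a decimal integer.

`index` is the first field, at byte offset 0, occupying 2 bytes.
Bytes at offsets 0..1: DC 14.
In big-endian order the high byte comes first in memory.
The bytes are already most-significant first: 0xDC14.
Top bit is set, so as a signed 16-bit value this is 0xDC14 − 2^16 = -9196.

-9196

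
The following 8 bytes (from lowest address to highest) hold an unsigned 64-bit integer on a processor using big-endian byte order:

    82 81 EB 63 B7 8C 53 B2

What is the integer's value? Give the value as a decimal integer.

9404056310440022962

Big-endian stores the most-significant byte at the lowest address.
The bytes are already most-significant first: 0x8281EB63B78C53B2.
0x8281EB63B78C53B2 = 9404056310440022962.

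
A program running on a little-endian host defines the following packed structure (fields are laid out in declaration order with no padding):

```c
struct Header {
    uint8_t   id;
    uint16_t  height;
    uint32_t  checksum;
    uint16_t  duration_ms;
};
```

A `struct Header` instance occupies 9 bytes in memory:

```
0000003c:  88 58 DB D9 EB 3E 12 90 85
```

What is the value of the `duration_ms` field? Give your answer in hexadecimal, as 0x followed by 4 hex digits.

0x8590

`duration_ms` follows `id` (1 B), `height` (2 B), `checksum` (4 B), so it starts at offset 1 + 2 + 4 = 7 and occupies 2 bytes.
Bytes at offsets 7..8: 90 85.
In little-endian order the low byte comes first in memory.
Reassemble most-significant byte first: 85 90 → 0x8590.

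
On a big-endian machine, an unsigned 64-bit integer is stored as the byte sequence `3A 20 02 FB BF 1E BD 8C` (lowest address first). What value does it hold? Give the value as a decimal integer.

Big-endian stores the most-significant byte at the lowest address.
The bytes are already most-significant first: 0x3A2002FBBF1EBD8C.
0x3A2002FBBF1EBD8C = 4188350933721070988.

4188350933721070988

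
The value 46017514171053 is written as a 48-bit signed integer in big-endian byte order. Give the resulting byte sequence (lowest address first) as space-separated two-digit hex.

29 DA 49 95 EA AD

46017514171053 in hexadecimal, padded to 48 bits, is 0x29DA4995EAAD.
Split into bytes (most-significant first): 29 DA 49 95 EA AD.
Big-endian stores the most-significant byte at the lowest address.
So the memory order matches the most-significant-first order: 29 DA 49 95 EA AD.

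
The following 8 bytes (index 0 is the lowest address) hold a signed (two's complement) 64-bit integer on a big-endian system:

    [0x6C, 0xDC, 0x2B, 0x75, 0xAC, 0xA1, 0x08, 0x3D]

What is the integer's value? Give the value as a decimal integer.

7844192435379963965

Big-endian: lowest address holds the most-significant byte.
The bytes are already most-significant first: 0x6CDC2B75ACA1083D.
0x6CDC2B75ACA1083D = 7844192435379963965.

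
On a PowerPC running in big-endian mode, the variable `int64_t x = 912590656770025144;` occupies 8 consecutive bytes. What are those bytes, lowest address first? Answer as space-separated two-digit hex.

0C AA 2C 5E 02 1E 26 B8

912590656770025144 in hexadecimal, padded to 64 bits, is 0x0CAA2C5E021E26B8.
Split into bytes (most-significant first): 0C AA 2C 5E 02 1E 26 B8.
In big-endian order the high byte comes first in memory.
So the memory order matches the most-significant-first order: 0C AA 2C 5E 02 1E 26 B8.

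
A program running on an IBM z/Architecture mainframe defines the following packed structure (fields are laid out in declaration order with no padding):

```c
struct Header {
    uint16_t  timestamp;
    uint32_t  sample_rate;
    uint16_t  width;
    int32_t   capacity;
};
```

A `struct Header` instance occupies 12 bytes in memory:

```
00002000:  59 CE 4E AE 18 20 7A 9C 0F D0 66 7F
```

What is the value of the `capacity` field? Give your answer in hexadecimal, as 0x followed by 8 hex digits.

0x0FD0667F

`capacity` follows `timestamp` (2 B), `sample_rate` (4 B), `width` (2 B), so it starts at offset 2 + 4 + 2 = 8 and occupies 4 bytes.
Bytes at offsets 8..11: 0F D0 66 7F.
Big-endian stores the most-significant byte at the lowest address.
The bytes are already most-significant first: 0x0FD0667F.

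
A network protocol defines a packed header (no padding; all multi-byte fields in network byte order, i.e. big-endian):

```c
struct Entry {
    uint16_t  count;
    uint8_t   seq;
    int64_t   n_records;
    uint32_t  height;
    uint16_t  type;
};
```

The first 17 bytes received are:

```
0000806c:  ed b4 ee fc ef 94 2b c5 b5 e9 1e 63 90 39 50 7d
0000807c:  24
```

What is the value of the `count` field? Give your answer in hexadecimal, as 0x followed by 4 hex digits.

`count` is the first field, at byte offset 0, occupying 2 bytes.
Bytes at offsets 0..1: ED B4.
Big-endian: lowest address holds the most-significant byte.
The bytes are already most-significant first: 0xEDB4.

0xEDB4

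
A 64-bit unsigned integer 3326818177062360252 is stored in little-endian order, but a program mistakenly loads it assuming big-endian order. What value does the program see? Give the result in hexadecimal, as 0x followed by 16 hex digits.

3326818177062360252 in 64-bit hexadecimal is 0x2E2B3B817C1D54BC.
Stored little-endian, the bytes at ascending addresses are BC 54 1D 7C 81 3B 2B 2E.
Read back as big-endian, the last byte is least significant, giving 0xBC541D7C813B2B2E.

0xBC541D7C813B2B2E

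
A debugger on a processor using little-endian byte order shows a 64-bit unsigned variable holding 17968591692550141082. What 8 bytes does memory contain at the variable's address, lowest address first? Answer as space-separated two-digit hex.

9A 74 7C 54 F1 42 5D F9

17968591692550141082 in hexadecimal, padded to 64 bits, is 0xF95D42F1547C749A.
Split into bytes (most-significant first): F9 5D 42 F1 54 7C 74 9A.
Little-endian stores the least-significant byte at the lowest address.
So at ascending addresses the bytes are 9A 74 7C 54 F1 42 5D F9.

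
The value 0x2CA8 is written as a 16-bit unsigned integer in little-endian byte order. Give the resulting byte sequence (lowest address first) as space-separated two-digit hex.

A8 2C

Split into bytes (most-significant first): 2C A8.
Little-endian: lowest address holds the least-significant byte.
So at ascending addresses the bytes are A8 2C.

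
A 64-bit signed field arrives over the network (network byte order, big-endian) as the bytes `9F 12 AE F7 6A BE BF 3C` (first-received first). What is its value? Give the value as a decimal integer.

Big-endian stores the most-significant byte at the lowest address.
The bytes are already most-significant first: 0x9F12AEF76ABEBF3C.
Top bit is set, so as a signed 64-bit value this is 0x9F12AEF76ABEBF3C − 2^64 = -6984327694427177156.

-6984327694427177156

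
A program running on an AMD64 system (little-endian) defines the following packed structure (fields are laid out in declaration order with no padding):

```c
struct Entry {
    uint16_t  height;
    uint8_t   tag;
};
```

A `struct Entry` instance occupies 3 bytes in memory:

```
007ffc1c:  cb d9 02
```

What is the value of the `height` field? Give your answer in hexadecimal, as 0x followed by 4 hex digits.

`height` is the first field, at byte offset 0, occupying 2 bytes.
Bytes at offsets 0..1: CB D9.
In little-endian order the low byte comes first in memory.
Reassemble most-significant byte first: D9 CB → 0xD9CB.

0xD9CB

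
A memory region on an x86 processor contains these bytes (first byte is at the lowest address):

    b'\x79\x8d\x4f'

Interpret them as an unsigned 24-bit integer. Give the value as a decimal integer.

Little-endian stores the least-significant byte at the lowest address.
Reassemble most-significant byte first: 4F 8D 79 → 0x4F8D79.
0x4F8D79 = 5213561.

5213561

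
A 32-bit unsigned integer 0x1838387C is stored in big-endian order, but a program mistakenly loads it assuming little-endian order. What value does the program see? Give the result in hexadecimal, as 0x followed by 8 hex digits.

Stored big-endian, the bytes at ascending addresses are 18 38 38 7C.
Read back as little-endian, the first byte is least significant, giving 0x7C383818.

0x7C383818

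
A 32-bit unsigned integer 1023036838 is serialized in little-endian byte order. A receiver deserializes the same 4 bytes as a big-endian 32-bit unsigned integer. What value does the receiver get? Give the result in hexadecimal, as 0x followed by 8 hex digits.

1023036838 in 32-bit hexadecimal is 0x3CFA4DA6.
Stored little-endian, the bytes at ascending addresses are A6 4D FA 3C.
Read back as big-endian, the last byte is least significant, giving 0xA64DFA3C.

0xA64DFA3C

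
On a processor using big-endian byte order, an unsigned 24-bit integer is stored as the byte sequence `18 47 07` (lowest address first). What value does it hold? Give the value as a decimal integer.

Big-endian: lowest address holds the most-significant byte.
The bytes are already most-significant first: 0x184707.
0x184707 = 1591047.

1591047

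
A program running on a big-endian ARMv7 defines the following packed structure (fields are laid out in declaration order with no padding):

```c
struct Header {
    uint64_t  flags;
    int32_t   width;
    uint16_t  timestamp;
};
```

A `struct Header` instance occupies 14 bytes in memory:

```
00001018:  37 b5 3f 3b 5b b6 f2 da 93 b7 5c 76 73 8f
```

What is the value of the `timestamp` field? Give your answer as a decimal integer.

`timestamp` follows `flags` (8 B), `width` (4 B), so it starts at offset 8 + 4 = 12 and occupies 2 bytes.
Bytes at offsets 12..13: 73 8F.
Big-endian stores the most-significant byte at the lowest address.
The bytes are already most-significant first: 0x738F.
0x738F = 29583.

29583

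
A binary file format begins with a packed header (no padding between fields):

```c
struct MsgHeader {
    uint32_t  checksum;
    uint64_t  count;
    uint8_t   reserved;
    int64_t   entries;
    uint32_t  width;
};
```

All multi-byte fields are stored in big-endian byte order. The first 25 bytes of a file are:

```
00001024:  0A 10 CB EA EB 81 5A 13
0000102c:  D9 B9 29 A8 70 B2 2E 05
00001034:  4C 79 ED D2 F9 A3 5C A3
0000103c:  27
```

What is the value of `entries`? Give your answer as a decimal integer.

`entries` follows `checksum` (4 B), `count` (8 B), `reserved` (1 B), so it starts at offset 4 + 8 + 1 = 13 and occupies 8 bytes.
Bytes at offsets 13..20: B2 2E 05 4C 79 ED D2 F9.
In big-endian order the high byte comes first in memory.
The bytes are already most-significant first: 0xB22E054C79EDD2F9.
Top bit is set, so as a signed 64-bit value this is 0xB22E054C79EDD2F9 − 2^64 = -5607538660008406279.

-5607538660008406279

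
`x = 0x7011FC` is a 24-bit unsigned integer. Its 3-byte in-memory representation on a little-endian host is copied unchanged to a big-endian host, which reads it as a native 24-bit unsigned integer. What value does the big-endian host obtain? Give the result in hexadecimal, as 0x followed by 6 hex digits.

0xFC1170

Stored little-endian, the bytes at ascending addresses are FC 11 70.
Read back as big-endian, the last byte is least significant, giving 0xFC1170.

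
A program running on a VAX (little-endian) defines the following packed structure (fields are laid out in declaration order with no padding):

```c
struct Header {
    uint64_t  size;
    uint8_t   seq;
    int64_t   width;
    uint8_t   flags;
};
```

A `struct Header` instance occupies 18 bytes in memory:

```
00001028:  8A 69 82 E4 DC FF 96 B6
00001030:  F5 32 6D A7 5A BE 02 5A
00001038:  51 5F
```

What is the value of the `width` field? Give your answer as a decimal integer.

`width` follows `size` (8 B), `seq` (1 B), so it starts at offset 8 + 1 = 9 and occupies 8 bytes.
Bytes at offsets 9..16: 32 6D A7 5A BE 02 5A 51.
Little-endian: lowest address holds the least-significant byte.
Reassemble most-significant byte first: 51 5A 02 BE 5A A7 6D 32 → 0x515A02BE5AA76D32.
0x515A02BE5AA76D32 = 5862000881564085554.

5862000881564085554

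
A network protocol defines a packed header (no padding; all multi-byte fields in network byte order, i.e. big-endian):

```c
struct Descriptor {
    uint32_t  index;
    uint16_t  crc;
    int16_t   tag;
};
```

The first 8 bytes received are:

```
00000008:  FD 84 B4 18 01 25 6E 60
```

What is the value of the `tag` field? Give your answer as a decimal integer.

28256

`tag` follows `index` (4 B), `crc` (2 B), so it starts at offset 4 + 2 = 6 and occupies 2 bytes.
Bytes at offsets 6..7: 6E 60.
In big-endian order the high byte comes first in memory.
The bytes are already most-significant first: 0x6E60.
0x6E60 = 28256.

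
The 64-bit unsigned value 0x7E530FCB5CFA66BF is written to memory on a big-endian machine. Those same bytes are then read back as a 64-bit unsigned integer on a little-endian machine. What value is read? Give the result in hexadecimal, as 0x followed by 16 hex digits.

Stored big-endian, the bytes at ascending addresses are 7E 53 0F CB 5C FA 66 BF.
Read back as little-endian, the first byte is least significant, giving 0xBF66FA5CCB0F537E.

0xBF66FA5CCB0F537E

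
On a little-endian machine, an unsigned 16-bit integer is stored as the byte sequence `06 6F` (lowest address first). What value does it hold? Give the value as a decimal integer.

28422

Little-endian: lowest address holds the least-significant byte.
Reassemble most-significant byte first: 6F 06 → 0x6F06.
0x6F06 = 28422.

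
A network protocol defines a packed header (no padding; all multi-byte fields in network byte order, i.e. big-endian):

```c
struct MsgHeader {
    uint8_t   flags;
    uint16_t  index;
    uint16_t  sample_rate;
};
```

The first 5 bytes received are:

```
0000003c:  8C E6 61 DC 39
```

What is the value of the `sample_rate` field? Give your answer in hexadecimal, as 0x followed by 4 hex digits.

0xDC39

`sample_rate` follows `flags` (1 B), `index` (2 B), so it starts at offset 1 + 2 = 3 and occupies 2 bytes.
Bytes at offsets 3..4: DC 39.
Big-endian stores the most-significant byte at the lowest address.
The bytes are already most-significant first: 0xDC39.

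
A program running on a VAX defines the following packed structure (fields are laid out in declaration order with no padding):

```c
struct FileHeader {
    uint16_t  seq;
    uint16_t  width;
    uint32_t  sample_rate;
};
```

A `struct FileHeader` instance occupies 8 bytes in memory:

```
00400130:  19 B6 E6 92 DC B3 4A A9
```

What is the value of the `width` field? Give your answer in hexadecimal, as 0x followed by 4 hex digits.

`width` follows `seq` (2 bytes), so it starts at byte offset 2 and occupies 2 bytes.
Bytes at offsets 2..3: E6 92.
In little-endian order the low byte comes first in memory.
Reassemble most-significant byte first: 92 E6 → 0x92E6.

0x92E6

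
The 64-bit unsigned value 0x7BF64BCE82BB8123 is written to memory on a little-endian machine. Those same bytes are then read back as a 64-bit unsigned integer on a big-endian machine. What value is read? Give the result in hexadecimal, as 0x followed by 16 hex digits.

Stored little-endian, the bytes at ascending addresses are 23 81 BB 82 CE 4B F6 7B.
Read back as big-endian, the last byte is least significant, giving 0x2381BB82CE4BF67B.

0x2381BB82CE4BF67B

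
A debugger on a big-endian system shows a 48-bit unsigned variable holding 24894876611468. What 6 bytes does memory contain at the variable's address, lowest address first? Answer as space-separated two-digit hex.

24894876611468 in hexadecimal, padded to 48 bits, is 0x16A44A46F38C.
Split into bytes (most-significant first): 16 A4 4A 46 F3 8C.
In big-endian order the high byte comes first in memory.
So the memory order matches the most-significant-first order: 16 A4 4A 46 F3 8C.

16 A4 4A 46 F3 8C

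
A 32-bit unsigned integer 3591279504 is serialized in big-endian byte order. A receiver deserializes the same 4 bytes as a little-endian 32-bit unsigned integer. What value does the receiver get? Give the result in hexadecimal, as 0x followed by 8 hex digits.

3591279504 in 32-bit hexadecimal is 0xD60E9390.
Stored big-endian, the bytes at ascending addresses are D6 0E 93 90.
Read back as little-endian, the first byte is least significant, giving 0x90930ED6.

0x90930ED6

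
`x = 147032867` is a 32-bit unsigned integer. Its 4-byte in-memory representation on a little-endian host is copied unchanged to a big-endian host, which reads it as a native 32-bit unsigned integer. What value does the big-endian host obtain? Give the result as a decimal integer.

596361992

147032867 in 32-bit hexadecimal is 0x08C38B23.
Stored little-endian, the bytes at ascending addresses are 23 8B C3 08.
Read back as big-endian, the last byte is least significant, giving 0x238BC308.
0x238BC308 = 596361992.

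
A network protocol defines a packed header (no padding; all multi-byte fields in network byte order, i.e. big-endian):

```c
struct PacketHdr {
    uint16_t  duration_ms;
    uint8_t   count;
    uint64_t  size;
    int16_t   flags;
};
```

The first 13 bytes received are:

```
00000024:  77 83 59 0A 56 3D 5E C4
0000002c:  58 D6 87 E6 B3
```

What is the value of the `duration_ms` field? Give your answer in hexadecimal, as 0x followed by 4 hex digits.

0x7783

`duration_ms` is the first field, at byte offset 0, occupying 2 bytes.
Bytes at offsets 0..1: 77 83.
Big-endian stores the most-significant byte at the lowest address.
The bytes are already most-significant first: 0x7783.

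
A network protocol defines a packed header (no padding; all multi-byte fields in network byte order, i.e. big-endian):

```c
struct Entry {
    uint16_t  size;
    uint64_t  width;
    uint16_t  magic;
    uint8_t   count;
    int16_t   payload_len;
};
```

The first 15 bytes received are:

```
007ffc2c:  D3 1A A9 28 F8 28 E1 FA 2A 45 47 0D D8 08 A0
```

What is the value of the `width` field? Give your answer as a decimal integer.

`width` follows `size` (2 bytes), so it starts at byte offset 2 and occupies 8 bytes.
Bytes at offsets 2..9: A9 28 F8 28 E1 FA 2A 45.
Big-endian stores the most-significant byte at the lowest address.
The bytes are already most-significant first: 0xA928F828E1FA2A45.
0xA928F828E1FA2A45 = 12189265245951896133.

12189265245951896133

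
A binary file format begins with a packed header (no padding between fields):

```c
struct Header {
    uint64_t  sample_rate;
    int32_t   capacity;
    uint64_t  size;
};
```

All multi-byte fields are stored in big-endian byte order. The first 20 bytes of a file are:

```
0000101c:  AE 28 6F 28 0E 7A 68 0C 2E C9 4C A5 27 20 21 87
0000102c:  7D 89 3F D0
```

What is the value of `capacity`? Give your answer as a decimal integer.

`capacity` follows `sample_rate` (8 bytes), so it starts at byte offset 8 and occupies 4 bytes.
Bytes at offsets 8..11: 2E C9 4C A5.
In big-endian order the high byte comes first in memory.
The bytes are already most-significant first: 0x2EC94CA5.
0x2EC94CA5 = 784944293.

784944293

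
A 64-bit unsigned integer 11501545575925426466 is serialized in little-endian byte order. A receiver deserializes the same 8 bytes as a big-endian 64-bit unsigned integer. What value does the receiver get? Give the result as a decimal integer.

11501545575925426466 in 64-bit hexadecimal is 0x9F9DB2C375002922.
Stored little-endian, the bytes at ascending addresses are 22 29 00 75 C3 B2 9D 9F.
Read back as big-endian, the last byte is least significant, giving 0x22290075C3B29D9F.
0x22290075C3B29D9F = 2461499177129123231.

2461499177129123231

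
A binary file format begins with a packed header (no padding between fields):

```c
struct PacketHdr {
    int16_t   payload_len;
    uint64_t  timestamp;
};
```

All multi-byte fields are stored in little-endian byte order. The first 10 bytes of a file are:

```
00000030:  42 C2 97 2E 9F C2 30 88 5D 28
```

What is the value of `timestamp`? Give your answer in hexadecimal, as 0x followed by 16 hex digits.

`timestamp` follows `payload_len` (2 bytes), so it starts at byte offset 2 and occupies 8 bytes.
Bytes at offsets 2..9: 97 2E 9F C2 30 88 5D 28.
Little-endian stores the least-significant byte at the lowest address.
Reassemble most-significant byte first: 28 5D 88 30 C2 9F 2E 97 → 0x285D8830C29F2E97.

0x285D8830C29F2E97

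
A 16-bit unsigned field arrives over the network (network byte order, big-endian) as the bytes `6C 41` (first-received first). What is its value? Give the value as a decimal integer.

27713

In big-endian order the high byte comes first in memory.
The bytes are already most-significant first: 0x6C41.
0x6C41 = 27713.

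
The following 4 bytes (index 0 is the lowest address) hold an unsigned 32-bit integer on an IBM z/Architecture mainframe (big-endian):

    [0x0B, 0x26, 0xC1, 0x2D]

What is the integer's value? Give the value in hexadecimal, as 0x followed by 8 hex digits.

0x0B26C12D

Big-endian stores the most-significant byte at the lowest address.
The bytes are already most-significant first: 0x0B26C12D.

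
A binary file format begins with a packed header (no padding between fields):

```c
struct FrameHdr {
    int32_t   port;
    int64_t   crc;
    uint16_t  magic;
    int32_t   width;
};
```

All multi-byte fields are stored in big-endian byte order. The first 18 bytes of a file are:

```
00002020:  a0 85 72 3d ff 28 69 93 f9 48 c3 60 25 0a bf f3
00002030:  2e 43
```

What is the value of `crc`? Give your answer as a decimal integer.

-60682510706097312

`crc` follows `port` (4 bytes), so it starts at byte offset 4 and occupies 8 bytes.
Bytes at offsets 4..11: FF 28 69 93 F9 48 C3 60.
In big-endian order the high byte comes first in memory.
The bytes are already most-significant first: 0xFF286993F948C360.
Top bit is set, so as a signed 64-bit value this is 0xFF286993F948C360 − 2^64 = -60682510706097312.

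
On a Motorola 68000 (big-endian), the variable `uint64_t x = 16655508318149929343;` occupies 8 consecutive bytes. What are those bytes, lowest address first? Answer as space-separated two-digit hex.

16655508318149929343 in hexadecimal, padded to 64 bits, is 0xE724409218E3E97F.
Split into bytes (most-significant first): E7 24 40 92 18 E3 E9 7F.
In big-endian order the high byte comes first in memory.
So the memory order matches the most-significant-first order: E7 24 40 92 18 E3 E9 7F.

E7 24 40 92 18 E3 E9 7F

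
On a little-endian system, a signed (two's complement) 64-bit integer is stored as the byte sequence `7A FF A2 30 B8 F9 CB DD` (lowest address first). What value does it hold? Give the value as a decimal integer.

-2464601801569927302

Little-endian stores the least-significant byte at the lowest address.
Reassemble most-significant byte first: DD CB F9 B8 30 A2 FF 7A → 0xDDCBF9B830A2FF7A.
Top bit is set, so as a signed 64-bit value this is 0xDDCBF9B830A2FF7A − 2^64 = -2464601801569927302.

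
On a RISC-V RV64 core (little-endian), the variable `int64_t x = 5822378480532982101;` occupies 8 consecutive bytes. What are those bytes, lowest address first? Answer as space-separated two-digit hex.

55 09 0C 38 61 3E CD 50

5822378480532982101 in hexadecimal, padded to 64 bits, is 0x50CD3E61380C0955.
Split into bytes (most-significant first): 50 CD 3E 61 38 0C 09 55.
Little-endian stores the least-significant byte at the lowest address.
So at ascending addresses the bytes are 55 09 0C 38 61 3E CD 50.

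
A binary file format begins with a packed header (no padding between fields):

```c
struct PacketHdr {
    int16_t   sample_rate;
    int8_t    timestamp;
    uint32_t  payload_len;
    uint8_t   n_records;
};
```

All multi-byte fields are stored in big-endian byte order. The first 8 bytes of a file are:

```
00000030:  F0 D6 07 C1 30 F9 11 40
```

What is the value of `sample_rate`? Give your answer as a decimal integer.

-3882

`sample_rate` is the first field, at byte offset 0, occupying 2 bytes.
Bytes at offsets 0..1: F0 D6.
Big-endian stores the most-significant byte at the lowest address.
The bytes are already most-significant first: 0xF0D6.
Top bit is set, so as a signed 16-bit value this is 0xF0D6 − 2^16 = -3882.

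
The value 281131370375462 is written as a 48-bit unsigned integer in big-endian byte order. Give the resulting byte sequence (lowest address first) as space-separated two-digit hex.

281131370375462 in hexadecimal, padded to 48 bits, is 0xFFAFFF776926.
Split into bytes (most-significant first): FF AF FF 77 69 26.
Big-endian: lowest address holds the most-significant byte.
So the memory order matches the most-significant-first order: FF AF FF 77 69 26.

FF AF FF 77 69 26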